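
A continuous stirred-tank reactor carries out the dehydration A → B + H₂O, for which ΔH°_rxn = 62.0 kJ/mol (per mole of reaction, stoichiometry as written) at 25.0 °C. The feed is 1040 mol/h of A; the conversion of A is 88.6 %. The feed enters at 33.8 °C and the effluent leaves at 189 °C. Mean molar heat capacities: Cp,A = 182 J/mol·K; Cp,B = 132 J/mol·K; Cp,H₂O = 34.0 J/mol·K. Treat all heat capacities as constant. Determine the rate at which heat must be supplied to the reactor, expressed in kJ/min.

Extent of reaction ξ = 0.886 × 1040 = 921.44 mol/h
Reaction term: ξ·ΔH°_rxn = 921.44 × 62.0 = 57129 kJ/h
Sensible, feed 33.8→25 °C: -1665.7 kJ/h
Outlet flows (mol/h): A 118.56, B 921.44, H₂O 921.44
Sensible, products 25→189 °C: 28624 kJ/h
Q = ΔH = 84088 kJ/h = 23.358 kW
Heat supplied = 1401.5 kJ/min

Q_in = 1400 kJ/min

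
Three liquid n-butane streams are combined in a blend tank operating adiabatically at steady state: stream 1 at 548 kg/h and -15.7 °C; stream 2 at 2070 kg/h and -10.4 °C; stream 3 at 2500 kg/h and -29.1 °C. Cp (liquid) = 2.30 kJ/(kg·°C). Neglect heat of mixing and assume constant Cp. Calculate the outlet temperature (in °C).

T_out = -20.1 °C

Adiabatic, steady state ⇒ Σ ṁᵢCp,ᵢ(T_out − Tᵢ) = 0
Σ ṁᵢCp,ᵢTᵢ = 548×2.30×-15.7 + 2070×2.30×-10.4 + 2500×2.30×-29.1 = -236630
Σ ṁᵢCp,ᵢ = 548×2.30 + 2070×2.30 + 2500×2.30 = 11771
T_out = -236630 / 11771 = -20.102 °C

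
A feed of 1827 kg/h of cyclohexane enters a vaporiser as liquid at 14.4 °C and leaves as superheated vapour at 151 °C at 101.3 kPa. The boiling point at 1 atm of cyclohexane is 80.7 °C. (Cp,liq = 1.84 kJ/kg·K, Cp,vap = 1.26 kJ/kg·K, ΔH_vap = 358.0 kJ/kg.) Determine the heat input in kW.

Q = 289 kW

liquid 14.4→80.7 °C: 121.99 kJ/kg
vaporisation at 80.7 °C: 358 kJ/kg
vapour 80.7→151 °C: 88.578 kJ/kg
Δh = 121.99 + 358 + 88.578 = 568.57 kJ/kg
Q = ṁ·Δh = 1827 kg/h × 568.57 kJ/kg = 1.0388e+06 kJ/h
|Q| = 288.55 kW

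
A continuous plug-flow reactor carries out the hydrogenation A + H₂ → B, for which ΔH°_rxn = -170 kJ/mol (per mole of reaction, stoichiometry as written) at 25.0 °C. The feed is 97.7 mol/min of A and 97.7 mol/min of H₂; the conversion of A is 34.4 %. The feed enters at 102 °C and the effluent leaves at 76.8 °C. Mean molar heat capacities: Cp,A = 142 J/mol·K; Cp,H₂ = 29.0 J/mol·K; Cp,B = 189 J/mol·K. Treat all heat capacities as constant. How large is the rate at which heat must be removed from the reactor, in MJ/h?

Extent of reaction ξ = 0.344 × 97.7 = 33.609 mol/min
Reaction term: ξ·ΔH°_rxn = 33.609 × -170 = -5713.5 kJ/min
Sensible, feed 102→25 °C: -1286.4 kJ/min
Outlet flows (mol/min): A 64.091, H₂ 64.091, B 33.609
Sensible, products 25→76.8 °C: 896.74 kJ/min
Q = ΔH = -6103.2 kJ/min = -101.72 kW
Heat removed = 366.19 MJ/h

Q_out = 366 MJ/h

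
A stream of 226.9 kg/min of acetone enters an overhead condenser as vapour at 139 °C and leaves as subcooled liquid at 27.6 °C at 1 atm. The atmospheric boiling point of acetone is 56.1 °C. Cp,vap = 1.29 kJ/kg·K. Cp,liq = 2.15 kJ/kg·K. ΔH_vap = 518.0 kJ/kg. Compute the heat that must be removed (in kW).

Q_c = 2600 kW

vapour 139→56.1 °C: -106.94 kJ/kg
condensation at 56.1 °C: -518 kJ/kg
liquid 56.1→27.6 °C: -61.275 kJ/kg
Δh = -106.94 + -518 + -61.275 = -686.22 kJ/kg
Q = ṁ·Δh = 226.9 kg/min × -686.22 kJ/kg = -155700 kJ/min
|Q| = 2595 kW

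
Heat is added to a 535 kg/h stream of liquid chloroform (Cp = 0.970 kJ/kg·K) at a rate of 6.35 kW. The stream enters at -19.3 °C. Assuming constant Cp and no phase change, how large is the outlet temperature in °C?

T_out = 24.8 °C

Q = 6.35 kW = 22860 kJ/h
ΔT = Q/(ṁ·Cp) = 22860/(535×0.970) = 44.05 K
T_out = -19.3 + 44.05 = 24.75 °C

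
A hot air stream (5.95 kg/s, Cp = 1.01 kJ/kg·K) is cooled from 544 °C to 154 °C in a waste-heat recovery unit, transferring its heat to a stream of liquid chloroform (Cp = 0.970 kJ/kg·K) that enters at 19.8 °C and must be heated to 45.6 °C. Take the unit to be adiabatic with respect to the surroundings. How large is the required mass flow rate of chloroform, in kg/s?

Heat released by hot stream: Q = 5.95 × 1.01 × (544 − 154) = 2343.7 kJ/s
Energy balance on cold side (adiabatic exchanger): Q = ṁ_c·Cp_c·(T_c,out − T_c,in)
ṁ_c = 2343.7 / [0.970 × (45.6 − 19.8)] = 93.651 kg/s

ṁ_c = 93.7 kg/s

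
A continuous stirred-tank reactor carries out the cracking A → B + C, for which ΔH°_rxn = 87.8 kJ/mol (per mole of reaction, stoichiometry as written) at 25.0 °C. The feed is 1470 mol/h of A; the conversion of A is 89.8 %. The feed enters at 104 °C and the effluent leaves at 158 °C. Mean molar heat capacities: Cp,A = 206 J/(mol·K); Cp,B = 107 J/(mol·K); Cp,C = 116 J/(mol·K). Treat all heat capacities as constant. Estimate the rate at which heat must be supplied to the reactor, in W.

Q_in = 37600 W

Extent of reaction ξ = 0.898 × 1470 = 1320.1 mol/h
Reaction term: ξ·ΔH°_rxn = 1320.1 × 87.8 = 115900 kJ/h
Sensible, feed 104→25 °C: -23923 kJ/h
Outlet flows (mol/h): A 149.94, B 1320.1, C 1320.1
Sensible, products 25→158 °C: 43260 kJ/h
Q = ΔH = 135240 kJ/h = 37.566 kW
Heat supplied = 37566 W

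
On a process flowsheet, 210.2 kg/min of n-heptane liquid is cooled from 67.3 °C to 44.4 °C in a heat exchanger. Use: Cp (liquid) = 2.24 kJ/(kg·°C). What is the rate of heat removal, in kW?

Q = ṁ·Cp·ΔT = 210.2 × 2.24 × (44.4 − 67.3) = -10782 kJ/min
Converting: 10782 / 60 s = 179.71 kW

Q_c = 180 kW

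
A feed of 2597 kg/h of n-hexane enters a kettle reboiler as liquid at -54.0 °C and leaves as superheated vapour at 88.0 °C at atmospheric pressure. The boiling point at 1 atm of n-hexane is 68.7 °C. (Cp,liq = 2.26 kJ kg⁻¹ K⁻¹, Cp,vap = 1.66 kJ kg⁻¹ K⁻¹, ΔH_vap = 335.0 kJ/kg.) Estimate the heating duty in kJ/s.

liquid -54.0→68.7 °C: 277.3 kJ/kg
vaporisation at 68.7 °C: 335 kJ/kg
vapour 68.7→88.0 °C: 32.038 kJ/kg
Δh = 277.3 + 335 + 32.038 = 644.34 kJ/kg
Q = ṁ·Δh = 2597 kg/h × 644.34 kJ/kg = 1.6734e+06 kJ/h
|Q| = 464.82 kW

Q = 465 kJ/s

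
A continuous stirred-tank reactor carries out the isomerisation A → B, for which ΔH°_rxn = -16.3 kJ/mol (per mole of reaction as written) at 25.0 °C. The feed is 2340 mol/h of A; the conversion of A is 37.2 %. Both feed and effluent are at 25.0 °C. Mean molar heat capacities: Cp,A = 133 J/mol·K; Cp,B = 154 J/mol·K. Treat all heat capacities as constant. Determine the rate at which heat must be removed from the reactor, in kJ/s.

Q_out = 3.94 kJ/s

Extent of reaction ξ = 0.372 × 2340 = 870.48 mol/h
Reaction term: ξ·ΔH°_rxn = 870.48 × -16.3 = -14189 kJ/h
Q = ΔH = -14189 kJ/h = -3.9413 kW
Heat removed = 3.9413 kJ/s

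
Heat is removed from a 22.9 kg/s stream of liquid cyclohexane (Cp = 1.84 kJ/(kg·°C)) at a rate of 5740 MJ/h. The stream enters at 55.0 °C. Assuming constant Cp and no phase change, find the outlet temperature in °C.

Q = 5740 MJ/h = 1594.4 kJ/s
ΔT = Q/(ṁ·Cp) = 1594.4/(22.9×1.84) = 37.84 K
T_out = 55.0 − 37.84 = 17.16 °C

T_out = 17.2 °C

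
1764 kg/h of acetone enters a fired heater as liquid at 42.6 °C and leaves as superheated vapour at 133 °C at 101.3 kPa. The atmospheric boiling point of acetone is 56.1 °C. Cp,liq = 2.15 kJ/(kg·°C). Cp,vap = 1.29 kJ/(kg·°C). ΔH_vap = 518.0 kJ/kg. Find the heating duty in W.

liquid 42.6→56.1 °C: 29.025 kJ/kg
vaporisation at 56.1 °C: 518 kJ/kg
vapour 56.1→133 °C: 99.201 kJ/kg
Δh = 29.025 + 518 + 99.201 = 646.23 kJ/kg
Q = ṁ·Δh = 1764 kg/h × 646.23 kJ/kg = 1.1399e+06 kJ/h
|Q| = 316.65 kW = 316650 W

Q = 317000 W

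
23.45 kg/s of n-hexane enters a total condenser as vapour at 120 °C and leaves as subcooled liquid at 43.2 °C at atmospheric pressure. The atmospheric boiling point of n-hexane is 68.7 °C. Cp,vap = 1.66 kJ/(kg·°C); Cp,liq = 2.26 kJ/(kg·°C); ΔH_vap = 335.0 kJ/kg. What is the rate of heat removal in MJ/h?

Q_c = 40300 MJ/h

vapour 120→68.7 °C: -85.158 kJ/kg
condensation at 68.7 °C: -335 kJ/kg
liquid 68.7→43.2 °C: -57.63 kJ/kg
Δh = -85.158 + -335 + -57.63 = -477.79 kJ/kg
Q = ṁ·Δh = 23.45 kg/s × -477.79 kJ/kg = -11204 kJ/s
|Q| = 11204 kW = 40335 MJ/h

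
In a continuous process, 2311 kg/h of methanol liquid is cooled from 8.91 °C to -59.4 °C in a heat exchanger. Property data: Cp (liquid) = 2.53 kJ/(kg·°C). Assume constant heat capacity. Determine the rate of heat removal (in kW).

Q_c = 111 kW

Q = ṁ·Cp·ΔT = 2311 × 2.53 × (-59.4 − 8.91) = -399400 kJ/h
Converting: 399400 / 3600 s = 110.94 kW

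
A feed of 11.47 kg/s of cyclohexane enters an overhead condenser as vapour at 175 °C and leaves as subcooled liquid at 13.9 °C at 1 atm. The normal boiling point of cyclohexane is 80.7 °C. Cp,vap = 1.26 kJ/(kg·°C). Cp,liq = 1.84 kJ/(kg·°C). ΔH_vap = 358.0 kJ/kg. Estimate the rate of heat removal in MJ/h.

vapour 175→80.7 °C: -118.82 kJ/kg
condensation at 80.7 °C: -358 kJ/kg
liquid 80.7→13.9 °C: -122.91 kJ/kg
Δh = -118.82 + -358 + -122.91 = -599.73 kJ/kg
Q = ṁ·Δh = 11.47 kg/s × -599.73 kJ/kg = -6878.9 kJ/s
|Q| = 6878.9 kW = 24764 MJ/h

Q_c = 24800 MJ/h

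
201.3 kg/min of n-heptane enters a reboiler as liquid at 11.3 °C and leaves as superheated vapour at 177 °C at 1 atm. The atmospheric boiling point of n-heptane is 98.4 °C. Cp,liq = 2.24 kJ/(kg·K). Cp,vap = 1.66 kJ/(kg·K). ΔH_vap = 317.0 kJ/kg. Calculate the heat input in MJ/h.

Q = 7760 MJ/h

liquid 11.3→98.4 °C: 195.1 kJ/kg
vaporisation at 98.4 °C: 317 kJ/kg
vapour 98.4→177 °C: 130.48 kJ/kg
Δh = 195.1 + 317 + 130.48 = 642.58 kJ/kg
Q = ṁ·Δh = 201.3 kg/min × 642.58 kJ/kg = 129350 kJ/min
|Q| = 2155.9 kW = 7761.1 MJ/h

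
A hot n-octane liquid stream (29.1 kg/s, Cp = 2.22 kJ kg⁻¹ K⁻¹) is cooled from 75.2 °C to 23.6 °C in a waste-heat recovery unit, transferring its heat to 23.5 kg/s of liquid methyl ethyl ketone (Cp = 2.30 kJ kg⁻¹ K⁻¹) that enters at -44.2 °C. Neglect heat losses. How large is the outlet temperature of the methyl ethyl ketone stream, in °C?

Heat released by hot stream: Q = 29.1 × 2.22 × (75.2 − 23.6) = 3333.5 kJ/s
Energy balance on cold side (adiabatic exchanger): Q = ṁ_c·Cp_c·(T_c,out − T_c,in)
T_c,out = -44.2 + 3333.5/(23.5 × 2.30) = 17.474 °C

T_c,out = 17.5 °C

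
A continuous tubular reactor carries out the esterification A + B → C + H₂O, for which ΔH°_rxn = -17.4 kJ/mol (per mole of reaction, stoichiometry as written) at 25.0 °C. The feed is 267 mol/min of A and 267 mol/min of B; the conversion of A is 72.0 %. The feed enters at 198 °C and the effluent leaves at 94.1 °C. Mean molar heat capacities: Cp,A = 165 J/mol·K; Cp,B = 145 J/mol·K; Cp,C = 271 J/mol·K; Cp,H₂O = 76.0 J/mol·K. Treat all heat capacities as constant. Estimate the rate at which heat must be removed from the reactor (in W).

Extent of reaction ξ = 0.720 × 267 = 192.24 mol/min
Reaction term: ξ·ΔH°_rxn = 192.24 × -17.4 = -3345 kJ/min
Sensible, feed 198→25 °C: -14319 kJ/min
Outlet flows (mol/min): A 74.76, B 74.76, C 192.24, H₂O 192.24
Sensible, products 25→94.1 °C: 6210.9 kJ/min
Q = ΔH = -11453 kJ/min = -190.89 kW
Heat removed = 190890 W

Q_out = 191000 W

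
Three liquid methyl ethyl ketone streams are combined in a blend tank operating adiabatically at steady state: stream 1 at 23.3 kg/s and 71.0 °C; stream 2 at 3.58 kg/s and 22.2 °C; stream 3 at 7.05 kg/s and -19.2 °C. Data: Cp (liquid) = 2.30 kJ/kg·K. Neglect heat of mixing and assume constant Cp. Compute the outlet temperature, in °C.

T_out = 47.1 °C

No heat crosses the boundary, so H_out = H_in.
T_out = Σ ṁᵢCp,ᵢTᵢ / Σ ṁᵢCp,ᵢ
      = 3676.4 / 78.039 = 47.109 °C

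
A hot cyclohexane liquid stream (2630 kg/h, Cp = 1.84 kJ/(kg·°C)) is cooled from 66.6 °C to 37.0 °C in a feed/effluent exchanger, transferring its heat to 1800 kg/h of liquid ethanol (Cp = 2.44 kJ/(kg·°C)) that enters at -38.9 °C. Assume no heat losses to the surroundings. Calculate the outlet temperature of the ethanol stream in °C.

Heat released by hot stream: Q = 2630 × 1.84 × (66.6 − 37.0) = 143240 kJ/h
Energy balance on cold side (adiabatic exchanger): Q = ṁ_c·Cp_c·(T_c,out − T_c,in)
T_c,out = -38.9 + 143240/(1800 × 2.44) = -6.2861 °C

T_c,out = -6.29 °C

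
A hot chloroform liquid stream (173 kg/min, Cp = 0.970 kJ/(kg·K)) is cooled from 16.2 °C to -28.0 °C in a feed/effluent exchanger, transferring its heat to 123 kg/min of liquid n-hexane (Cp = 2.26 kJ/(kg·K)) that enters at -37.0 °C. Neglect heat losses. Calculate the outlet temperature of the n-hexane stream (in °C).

T_c,out = -10.3 °C

Heat released by hot stream: Q = 173 × 0.970 × (16.2 − -28.0) = 7417.2 kJ/min
Energy balance on cold side (adiabatic exchanger): Q = ṁ_c·Cp_c·(T_c,out − T_c,in)
T_c,out = -37.0 + 7417.2/(123 × 2.26) = -10.317 °C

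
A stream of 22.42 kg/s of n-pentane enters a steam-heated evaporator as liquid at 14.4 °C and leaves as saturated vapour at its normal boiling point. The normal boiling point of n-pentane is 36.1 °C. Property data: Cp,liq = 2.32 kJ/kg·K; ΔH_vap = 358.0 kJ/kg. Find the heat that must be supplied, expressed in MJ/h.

Q = 33000 MJ/h

liquid 14.4→36.1 °C: 50.344 kJ/kg
vaporisation at 36.1 °C: 358 kJ/kg
Δh = 50.344 + 358 = 408.34 kJ/kg
Q = ṁ·Δh = 22.42 kg/s × 408.34 kJ/kg = 9155.1 kJ/s
|Q| = 9155.1 kW = 32958 MJ/h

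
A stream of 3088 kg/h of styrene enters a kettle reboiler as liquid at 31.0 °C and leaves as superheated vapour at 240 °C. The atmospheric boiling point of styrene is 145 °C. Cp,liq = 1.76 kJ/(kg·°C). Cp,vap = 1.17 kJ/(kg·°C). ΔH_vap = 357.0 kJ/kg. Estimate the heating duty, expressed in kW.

Q = 574 kW

liquid 31.0→145 °C: 200.64 kJ/kg
vaporisation at 145 °C: 357 kJ/kg
vapour 145→240 °C: 111.15 kJ/kg
Δh = 200.64 + 357 + 111.15 = 668.79 kJ/kg
Q = ṁ·Δh = 3088 kg/h × 668.79 kJ/kg = 2.0652e+06 kJ/h
|Q| = 573.67 kW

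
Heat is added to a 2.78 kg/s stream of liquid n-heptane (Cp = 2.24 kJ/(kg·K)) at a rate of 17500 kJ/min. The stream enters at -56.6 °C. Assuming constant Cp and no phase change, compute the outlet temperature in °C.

T_out = -9.76 °C

Q = 17500 kJ/min = 291.67 kJ/s
ΔT = Q/(ṁ·Cp) = 291.67/(2.78×2.24) = 46.838 K
T_out = -56.6 + 46.838 = -9.7625 °C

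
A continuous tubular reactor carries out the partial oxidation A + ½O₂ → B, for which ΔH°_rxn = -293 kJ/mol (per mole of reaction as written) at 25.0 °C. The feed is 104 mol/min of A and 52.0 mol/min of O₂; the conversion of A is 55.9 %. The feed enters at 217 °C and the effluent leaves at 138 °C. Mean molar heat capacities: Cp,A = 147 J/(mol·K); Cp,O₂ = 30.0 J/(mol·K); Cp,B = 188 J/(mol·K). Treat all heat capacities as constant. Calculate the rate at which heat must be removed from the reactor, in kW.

Extent of reaction ξ = 0.559 × 104 = 58.136 mol/min
Reaction term: ξ·ΔH°_rxn = 58.136 × -293 = -17034 kJ/min
Sensible, feed 217→25 °C: -3234.8 kJ/min
Outlet flows (mol/min): A 45.864, O₂ 22.932, B 58.136
Sensible, products 25→138 °C: 2074.6 kJ/min
Q = ΔH = -18194 kJ/min = -303.23 kW
Heat removed = 303.23 kW

Q_out = 303 kW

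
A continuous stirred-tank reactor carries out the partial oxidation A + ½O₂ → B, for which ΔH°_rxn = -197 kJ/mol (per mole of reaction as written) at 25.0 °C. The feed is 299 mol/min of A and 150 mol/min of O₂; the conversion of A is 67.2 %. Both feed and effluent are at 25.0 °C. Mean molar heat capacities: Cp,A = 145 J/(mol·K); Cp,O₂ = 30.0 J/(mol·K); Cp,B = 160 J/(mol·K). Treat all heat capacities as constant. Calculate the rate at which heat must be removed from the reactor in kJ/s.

Extent of reaction ξ = 0.672 × 299 = 200.93 mol/min
Reaction term: ξ·ΔH°_rxn = 200.93 × -197 = -39583 kJ/min
Q = ΔH = -39583 kJ/min = -659.71 kW
Heat removed = 659.71 kJ/s

Q_out = 660 kJ/s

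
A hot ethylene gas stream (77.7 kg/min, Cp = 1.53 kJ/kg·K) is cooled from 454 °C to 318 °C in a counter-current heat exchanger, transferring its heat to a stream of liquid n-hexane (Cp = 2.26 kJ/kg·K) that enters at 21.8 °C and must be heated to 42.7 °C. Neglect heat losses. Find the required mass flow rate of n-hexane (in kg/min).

Heat released by hot stream: Q = 77.7 × 1.53 × (454 − 318) = 16168 kJ/min
Energy balance on cold side (adiabatic exchanger): Q = ṁ_c·Cp_c·(T_c,out − T_c,in)
ṁ_c = 16168 / [2.26 × (42.7 − 21.8)] = 342.29 kg/min

ṁ_c = 342 kg/min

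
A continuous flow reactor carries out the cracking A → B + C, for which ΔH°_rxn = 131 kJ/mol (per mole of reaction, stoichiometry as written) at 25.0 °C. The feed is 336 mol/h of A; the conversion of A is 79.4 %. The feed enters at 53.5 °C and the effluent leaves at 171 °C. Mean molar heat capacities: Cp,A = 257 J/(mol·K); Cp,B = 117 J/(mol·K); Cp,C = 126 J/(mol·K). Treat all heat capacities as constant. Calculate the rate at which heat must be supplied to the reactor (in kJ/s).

Q_in = 12.4 kJ/s

Extent of reaction ξ = 0.794 × 336 = 266.78 mol/h
Reaction term: ξ·ΔH°_rxn = 266.78 × 131 = 34949 kJ/h
Sensible, feed 53.5→25 °C: -2461 kJ/h
Outlet flows (mol/h): A 69.216, B 266.78, C 266.78
Sensible, products 25→171 °C: 12062 kJ/h
Q = ΔH = 44550 kJ/h = 12.375 kW
Heat supplied = 12.375 kJ/s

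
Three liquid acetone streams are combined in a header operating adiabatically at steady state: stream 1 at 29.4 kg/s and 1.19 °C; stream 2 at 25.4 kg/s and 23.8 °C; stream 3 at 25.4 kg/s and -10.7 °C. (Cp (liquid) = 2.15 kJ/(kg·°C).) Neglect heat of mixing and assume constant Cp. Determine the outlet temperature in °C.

T_out = 4.59 °C

Energy balance with Q = 0: Σ ṁᵢCp,ᵢ(T_out − Tᵢ) = 0
T_out = Σ ṁᵢCp,ᵢTᵢ / Σ ṁᵢCp,ᵢ
      = 790.61 / 172.43 = 4.5851 °C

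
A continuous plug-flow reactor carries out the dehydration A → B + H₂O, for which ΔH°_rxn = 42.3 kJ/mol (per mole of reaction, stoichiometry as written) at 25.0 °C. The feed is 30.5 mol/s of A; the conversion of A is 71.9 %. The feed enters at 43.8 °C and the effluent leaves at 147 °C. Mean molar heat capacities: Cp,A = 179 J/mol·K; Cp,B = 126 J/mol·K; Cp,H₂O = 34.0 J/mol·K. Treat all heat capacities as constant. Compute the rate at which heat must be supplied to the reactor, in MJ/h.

Extent of reaction ξ = 0.719 × 30.5 = 21.93 mol/s
Reaction term: ξ·ΔH°_rxn = 21.93 × 42.3 = 927.62 kJ/s
Sensible, feed 43.8→25 °C: -102.64 kJ/s
Outlet flows (mol/s): A 8.5705, B 21.93, H₂O 21.93
Sensible, products 25→147 °C: 615.23 kJ/s
Q = ΔH = 1440.2 kJ/s = 1440.2 kW
Heat supplied = 5184.7 MJ/h

Q_in = 5180 MJ/h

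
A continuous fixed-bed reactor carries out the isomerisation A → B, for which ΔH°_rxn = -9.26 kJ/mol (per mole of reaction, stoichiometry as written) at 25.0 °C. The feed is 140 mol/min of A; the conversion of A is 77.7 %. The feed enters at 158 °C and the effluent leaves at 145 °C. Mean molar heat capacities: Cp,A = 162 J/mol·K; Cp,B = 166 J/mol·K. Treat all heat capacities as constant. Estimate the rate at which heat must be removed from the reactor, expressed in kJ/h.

Extent of reaction ξ = 0.777 × 140 = 108.78 mol/min
Reaction term: ξ·ΔH°_rxn = 108.78 × -9.26 = -1007.3 kJ/min
Sensible, feed 158→25 °C: -3016.4 kJ/min
Outlet flows (mol/min): A 31.22, B 108.78
Sensible, products 25→145 °C: 2773.8 kJ/min
Q = ΔH = -1249.9 kJ/min = -20.832 kW
Heat removed = 74996 kJ/h

Q_out = 75000 kJ/h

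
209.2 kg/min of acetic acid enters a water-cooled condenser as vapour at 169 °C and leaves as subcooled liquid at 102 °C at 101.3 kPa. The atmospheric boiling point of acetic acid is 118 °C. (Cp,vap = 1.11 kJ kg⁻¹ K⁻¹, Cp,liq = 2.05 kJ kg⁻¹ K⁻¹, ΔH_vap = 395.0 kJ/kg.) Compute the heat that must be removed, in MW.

vapour 169→118 °C: -56.61 kJ/kg
condensation at 118 °C: -395 kJ/kg
liquid 118→102 °C: -32.8 kJ/kg
Δh = -56.61 + -395 + -32.8 = -484.41 kJ/kg
Q = ṁ·Δh = 209.2 kg/min × -484.41 kJ/kg = -101340 kJ/min
|Q| = 1689 kW = 1.689 MW

Q_c = 1.69 MW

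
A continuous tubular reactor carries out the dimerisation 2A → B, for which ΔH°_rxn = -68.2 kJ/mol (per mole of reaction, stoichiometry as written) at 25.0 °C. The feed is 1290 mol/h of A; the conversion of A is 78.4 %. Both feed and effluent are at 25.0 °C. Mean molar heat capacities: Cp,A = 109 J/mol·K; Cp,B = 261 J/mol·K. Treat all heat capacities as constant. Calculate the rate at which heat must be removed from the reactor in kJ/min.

Q_out = 575 kJ/min

Extent of reaction ξ = 0.784 × 1290 / 2 = 505.68 mol/h
Reaction term: ξ·ΔH°_rxn = 505.68 × -68.2 = -34487 kJ/h
Q = ΔH = -34487 kJ/h = -9.5798 kW
Heat removed = 574.79 kJ/min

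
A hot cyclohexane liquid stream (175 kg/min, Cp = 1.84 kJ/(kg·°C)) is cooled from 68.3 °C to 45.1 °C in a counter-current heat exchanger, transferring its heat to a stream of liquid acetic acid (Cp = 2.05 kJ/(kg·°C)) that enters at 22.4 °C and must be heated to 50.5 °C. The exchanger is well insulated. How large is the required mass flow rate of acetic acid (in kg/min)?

ṁ_c = 130 kg/min

Heat released by hot stream: Q = 175 × 1.84 × (68.3 − 45.1) = 7470.4 kJ/min
Energy balance on cold side (adiabatic exchanger): Q = ṁ_c·Cp_c·(T_c,out − T_c,in)
ṁ_c = 7470.4 / [2.05 × (50.5 − 22.4)] = 129.68 kg/min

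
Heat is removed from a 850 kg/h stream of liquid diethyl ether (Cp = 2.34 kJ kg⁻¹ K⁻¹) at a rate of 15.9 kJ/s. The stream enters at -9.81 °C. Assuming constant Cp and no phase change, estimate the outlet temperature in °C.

T_out = -38.6 °C

Q = 15.9 kJ/s = 57240 kJ/h
ΔT = Q/(ṁ·Cp) = 57240/(850×2.34) = 28.778 K
T_out = -9.81 − 28.778 = -38.588 °C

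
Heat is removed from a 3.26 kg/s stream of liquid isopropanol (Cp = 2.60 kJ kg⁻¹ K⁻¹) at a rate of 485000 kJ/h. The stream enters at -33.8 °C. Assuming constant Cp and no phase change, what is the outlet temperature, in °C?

Q = 485000 kJ/h = 134.72 kJ/s
ΔT = Q/(ṁ·Cp) = 134.72/(3.26×2.60) = 15.895 K
T_out = -33.8 − 15.895 = -49.695 °C

T_out = -49.7 °C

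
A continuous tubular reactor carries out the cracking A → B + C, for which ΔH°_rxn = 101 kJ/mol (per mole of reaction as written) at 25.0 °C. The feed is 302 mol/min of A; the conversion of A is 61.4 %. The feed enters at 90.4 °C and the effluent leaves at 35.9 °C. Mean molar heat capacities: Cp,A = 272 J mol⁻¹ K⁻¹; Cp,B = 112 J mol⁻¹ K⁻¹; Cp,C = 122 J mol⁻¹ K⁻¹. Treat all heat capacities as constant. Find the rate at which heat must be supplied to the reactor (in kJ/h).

Q_in = 850000 kJ/h

Extent of reaction ξ = 0.614 × 302 = 185.43 mol/min
Reaction term: ξ·ΔH°_rxn = 185.43 × 101 = 18728 kJ/min
Sensible, feed 90.4→25 °C: -5372.2 kJ/min
Outlet flows (mol/min): A 116.57, B 185.43, C 185.43
Sensible, products 25→35.9 °C: 818.57 kJ/min
Q = ΔH = 14175 kJ/min = 236.24 kW
Heat supplied = 850470 kJ/h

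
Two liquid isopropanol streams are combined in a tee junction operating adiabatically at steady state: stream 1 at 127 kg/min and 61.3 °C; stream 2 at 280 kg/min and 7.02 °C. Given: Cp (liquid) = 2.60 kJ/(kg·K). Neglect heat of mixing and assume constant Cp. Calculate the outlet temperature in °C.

Energy balance with Q = 0: Σ ṁᵢCp,ᵢ(T_out − Tᵢ) = 0
T_out = Σ ṁᵢCp,ᵢTᵢ / Σ ṁᵢCp,ᵢ
      = 25352 / 1058.2 = 23.957 °C

T_out = 24.0 °C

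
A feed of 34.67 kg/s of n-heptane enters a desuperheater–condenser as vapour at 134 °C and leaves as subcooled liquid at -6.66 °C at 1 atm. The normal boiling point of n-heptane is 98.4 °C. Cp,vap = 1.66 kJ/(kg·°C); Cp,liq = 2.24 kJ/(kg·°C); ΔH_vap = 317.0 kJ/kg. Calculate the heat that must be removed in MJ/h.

vapour 134→98.4 °C: -59.096 kJ/kg
condensation at 98.4 °C: -317 kJ/kg
liquid 98.4→-6.66 °C: -235.33 kJ/kg
Δh = -59.096 + -317 + -235.33 = -611.43 kJ/kg
Q = ṁ·Δh = 34.67 kg/s × -611.43 kJ/kg = -21198 kJ/s
|Q| = 21198 kW = 76314 MJ/h

Q_c = 76300 MJ/h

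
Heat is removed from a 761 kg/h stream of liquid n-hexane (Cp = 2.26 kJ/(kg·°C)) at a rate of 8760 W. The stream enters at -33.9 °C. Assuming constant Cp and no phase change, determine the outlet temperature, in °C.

T_out = -52.2 °C

Q = 8760 W = 31536 kJ/h
ΔT = Q/(ṁ·Cp) = 31536/(761×2.26) = 18.336 K
T_out = -33.9 − 18.336 = -52.236 °C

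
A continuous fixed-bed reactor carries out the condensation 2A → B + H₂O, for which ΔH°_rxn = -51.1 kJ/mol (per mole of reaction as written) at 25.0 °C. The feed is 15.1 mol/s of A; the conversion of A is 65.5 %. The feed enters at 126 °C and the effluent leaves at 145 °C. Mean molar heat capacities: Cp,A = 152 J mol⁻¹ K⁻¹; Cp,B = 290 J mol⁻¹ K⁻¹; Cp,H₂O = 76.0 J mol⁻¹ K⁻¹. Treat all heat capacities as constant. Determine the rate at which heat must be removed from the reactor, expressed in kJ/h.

Q_out = 620000 kJ/h

Extent of reaction ξ = 0.655 × 15.1 / 2 = 4.9452 mol/s
Reaction term: ξ·ΔH°_rxn = 4.9452 × -51.1 = -252.7 kJ/s
Sensible, feed 126→25 °C: -231.82 kJ/s
Outlet flows (mol/s): A 5.2095, B 4.9452, H₂O 4.9452
Sensible, products 25→145 °C: 312.22 kJ/s
Q = ΔH = -172.3 kJ/s = -172.3 kW
Heat removed = 620280 kJ/h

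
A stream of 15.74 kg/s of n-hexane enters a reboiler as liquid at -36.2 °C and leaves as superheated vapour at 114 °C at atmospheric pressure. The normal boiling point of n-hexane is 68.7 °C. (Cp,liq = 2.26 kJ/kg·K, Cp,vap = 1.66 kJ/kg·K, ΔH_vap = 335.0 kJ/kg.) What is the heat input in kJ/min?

Q = 611000 kJ/min

liquid -36.2→68.7 °C: 237.07 kJ/kg
vaporisation at 68.7 °C: 335 kJ/kg
vapour 68.7→114 °C: 75.198 kJ/kg
Δh = 237.07 + 335 + 75.198 = 647.27 kJ/kg
Q = ṁ·Δh = 15.74 kg/s × 647.27 kJ/kg = 10188 kJ/s
|Q| = 10188 kW = 611280 kJ/min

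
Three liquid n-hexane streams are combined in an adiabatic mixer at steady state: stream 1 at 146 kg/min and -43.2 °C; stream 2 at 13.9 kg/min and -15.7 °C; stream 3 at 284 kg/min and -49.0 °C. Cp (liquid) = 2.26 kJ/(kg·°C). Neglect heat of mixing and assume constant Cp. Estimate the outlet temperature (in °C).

T_out = -46.0 °C

Energy balance with Q = 0: Σ ṁᵢCp,ᵢ(T_out − Tᵢ) = 0
Σ ṁᵢCp,ᵢTᵢ = 146×2.26×-43.2 + 13.9×2.26×-15.7 + 284×2.26×-49.0 = -46198
Σ ṁᵢCp,ᵢ = 146×2.26 + 13.9×2.26 + 284×2.26 = 1003.2
T_out = -46198 / 1003.2 = -46.05 °C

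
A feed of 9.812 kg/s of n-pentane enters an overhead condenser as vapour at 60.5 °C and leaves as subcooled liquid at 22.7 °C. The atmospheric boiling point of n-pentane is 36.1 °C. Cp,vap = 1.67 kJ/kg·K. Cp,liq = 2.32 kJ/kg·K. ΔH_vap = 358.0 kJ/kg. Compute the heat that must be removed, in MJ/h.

Q_c = 15200 MJ/h

vapour 60.5→36.1 °C: -40.748 kJ/kg
condensation at 36.1 °C: -358 kJ/kg
liquid 36.1→22.7 °C: -31.088 kJ/kg
Δh = -40.748 + -358 + -31.088 = -429.84 kJ/kg
Q = ṁ·Δh = 9.812 kg/s × -429.84 kJ/kg = -4217.6 kJ/s
|Q| = 4217.6 kW = 15183 MJ/h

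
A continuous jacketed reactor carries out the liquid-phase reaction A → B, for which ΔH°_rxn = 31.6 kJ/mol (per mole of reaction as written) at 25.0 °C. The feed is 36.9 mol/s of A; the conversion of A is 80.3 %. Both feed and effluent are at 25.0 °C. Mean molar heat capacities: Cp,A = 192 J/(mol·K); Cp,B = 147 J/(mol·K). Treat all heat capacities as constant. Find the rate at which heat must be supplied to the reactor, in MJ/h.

Q_in = 3370 MJ/h

Extent of reaction ξ = 0.803 × 36.9 = 29.631 mol/s
Reaction term: ξ·ΔH°_rxn = 29.631 × 31.6 = 936.33 kJ/s
Q = ΔH = 936.33 kJ/s = 936.33 kW
Heat supplied = 3370.8 MJ/h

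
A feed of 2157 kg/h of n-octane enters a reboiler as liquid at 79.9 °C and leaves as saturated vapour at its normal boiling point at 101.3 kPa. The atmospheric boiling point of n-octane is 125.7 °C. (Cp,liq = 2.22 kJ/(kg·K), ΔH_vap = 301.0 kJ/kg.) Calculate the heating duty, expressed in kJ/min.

liquid 79.9→125.7 °C: 101.68 kJ/kg
vaporisation at 125.7 °C: 301 kJ/kg
Δh = 101.68 + 301 = 402.68 kJ/kg
Q = ṁ·Δh = 2157 kg/h × 402.68 kJ/kg = 868570 kJ/h
|Q| = 241.27 kW = 14476 kJ/min

Q = 14500 kJ/min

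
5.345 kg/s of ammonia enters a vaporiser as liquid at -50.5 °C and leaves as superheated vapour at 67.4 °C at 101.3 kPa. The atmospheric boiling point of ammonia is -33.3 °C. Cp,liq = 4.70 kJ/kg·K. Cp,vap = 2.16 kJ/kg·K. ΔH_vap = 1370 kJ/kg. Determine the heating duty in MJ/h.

Q = 32100 MJ/h

liquid -50.5→-33.3 °C: 80.84 kJ/kg
vaporisation at -33.3 °C: 1370 kJ/kg
vapour -33.3→67.4 °C: 217.51 kJ/kg
Δh = 80.84 + 1370 + 217.51 = 1668.4 kJ/kg
Q = ṁ·Δh = 5.345 kg/s × 1668.4 kJ/kg = 8917.3 kJ/s
|Q| = 8917.3 kW = 32102 MJ/h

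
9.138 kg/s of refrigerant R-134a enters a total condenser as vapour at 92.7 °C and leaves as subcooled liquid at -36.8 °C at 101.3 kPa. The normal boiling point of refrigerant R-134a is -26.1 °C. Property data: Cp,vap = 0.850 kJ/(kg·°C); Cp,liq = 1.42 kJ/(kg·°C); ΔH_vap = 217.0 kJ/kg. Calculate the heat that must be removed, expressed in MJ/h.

Q_c = 11000 MJ/h

vapour 92.7→-26.1 °C: -100.98 kJ/kg
condensation at -26.1 °C: -217 kJ/kg
liquid -26.1→-36.8 °C: -15.194 kJ/kg
Δh = -100.98 + -217 + -15.194 = -333.17 kJ/kg
Q = ṁ·Δh = 9.138 kg/s × -333.17 kJ/kg = -3044.5 kJ/s
|Q| = 3044.5 kW = 10960 MJ/h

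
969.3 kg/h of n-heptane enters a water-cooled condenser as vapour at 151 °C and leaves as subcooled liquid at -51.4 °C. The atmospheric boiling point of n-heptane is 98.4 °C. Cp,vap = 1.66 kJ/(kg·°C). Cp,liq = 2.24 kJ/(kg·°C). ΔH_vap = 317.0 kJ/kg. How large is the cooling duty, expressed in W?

Q_c = 199000 W

vapour 151→98.4 °C: -87.316 kJ/kg
condensation at 98.4 °C: -317 kJ/kg
liquid 98.4→-51.4 °C: -335.55 kJ/kg
Δh = -87.316 + -317 + -335.55 = -739.87 kJ/kg
Q = ṁ·Δh = 969.3 kg/h × -739.87 kJ/kg = -717150 kJ/h
|Q| = 199.21 kW = 199210 W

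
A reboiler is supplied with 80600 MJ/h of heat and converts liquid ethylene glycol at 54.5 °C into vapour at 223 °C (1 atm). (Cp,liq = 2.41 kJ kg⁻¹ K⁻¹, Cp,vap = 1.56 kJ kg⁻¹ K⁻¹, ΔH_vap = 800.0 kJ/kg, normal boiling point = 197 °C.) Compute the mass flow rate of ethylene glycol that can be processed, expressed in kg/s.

ṁ = 18.9 kg/s

Δh = 2.41×(197−54.5) + 800.0 + 1.56×(223−197) = 1184 kJ/kg
Q = 80600 MJ/h = 22389 kJ/s = 22389 kJ/s
ṁ = Q/Δh = 22389 / 1184 = 18.91 kg/s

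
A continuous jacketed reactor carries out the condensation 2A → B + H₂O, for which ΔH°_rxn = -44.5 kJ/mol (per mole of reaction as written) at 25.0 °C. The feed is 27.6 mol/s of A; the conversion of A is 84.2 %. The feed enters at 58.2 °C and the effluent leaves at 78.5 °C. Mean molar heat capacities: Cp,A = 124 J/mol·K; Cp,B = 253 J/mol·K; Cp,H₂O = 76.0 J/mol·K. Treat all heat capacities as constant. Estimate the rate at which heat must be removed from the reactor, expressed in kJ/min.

Q_out = 23800 kJ/min

Extent of reaction ξ = 0.842 × 27.6 / 2 = 11.62 mol/s
Reaction term: ξ·ΔH°_rxn = 11.62 × -44.5 = -517.07 kJ/s
Sensible, feed 58.2→25 °C: -113.62 kJ/s
Outlet flows (mol/s): A 4.3608, B 11.62, H₂O 11.62
Sensible, products 25→78.5 °C: 233.45 kJ/s
Q = ΔH = -397.24 kJ/s = -397.24 kW
Heat removed = 23835 kJ/min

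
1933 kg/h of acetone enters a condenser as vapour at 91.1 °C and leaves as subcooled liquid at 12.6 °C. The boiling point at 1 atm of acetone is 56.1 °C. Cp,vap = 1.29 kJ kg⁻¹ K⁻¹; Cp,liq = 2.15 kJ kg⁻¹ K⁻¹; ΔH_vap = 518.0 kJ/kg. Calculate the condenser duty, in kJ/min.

Q_c = 21200 kJ/min

vapour 91.1→56.1 °C: -45.15 kJ/kg
condensation at 56.1 °C: -518 kJ/kg
liquid 56.1→12.6 °C: -93.525 kJ/kg
Δh = -45.15 + -518 + -93.525 = -656.67 kJ/kg
Q = ṁ·Δh = 1933 kg/h × -656.67 kJ/kg = -1.2694e+06 kJ/h
|Q| = 352.6 kW = 21156 kJ/min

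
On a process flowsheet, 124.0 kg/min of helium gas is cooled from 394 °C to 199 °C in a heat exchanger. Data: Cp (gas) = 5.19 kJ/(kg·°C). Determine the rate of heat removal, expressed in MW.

Q_c = 2.09 MW

Q = ṁ·Cp·ΔT = 124.0 × 5.19 × (199 − 394) = -125490 kJ/min
Converting: 125490 / 60 s = 2091.6 kW
Cooling duty = 2.0916 MW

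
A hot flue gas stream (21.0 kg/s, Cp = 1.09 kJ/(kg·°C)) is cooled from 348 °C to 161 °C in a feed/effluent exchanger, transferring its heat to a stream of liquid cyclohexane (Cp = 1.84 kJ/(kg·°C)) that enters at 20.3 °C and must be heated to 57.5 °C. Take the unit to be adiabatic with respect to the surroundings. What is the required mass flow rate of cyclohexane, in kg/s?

Heat released by hot stream: Q = 21.0 × 1.09 × (348 − 161) = 4280.4 kJ/s
Energy balance on cold side (adiabatic exchanger): Q = ṁ_c·Cp_c·(T_c,out − T_c,in)
ṁ_c = 4280.4 / [1.84 × (57.5 − 20.3)] = 62.536 kg/s

ṁ_c = 62.5 kg/s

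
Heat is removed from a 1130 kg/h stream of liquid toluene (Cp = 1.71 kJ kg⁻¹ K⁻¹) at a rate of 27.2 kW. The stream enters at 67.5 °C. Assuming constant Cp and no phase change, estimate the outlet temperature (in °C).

Q = 27.2 kW = 97920 kJ/h
ΔT = Q/(ṁ·Cp) = 97920/(1130×1.71) = 50.675 K
T_out = 67.5 − 50.675 = 16.825 °C

T_out = 16.8 °C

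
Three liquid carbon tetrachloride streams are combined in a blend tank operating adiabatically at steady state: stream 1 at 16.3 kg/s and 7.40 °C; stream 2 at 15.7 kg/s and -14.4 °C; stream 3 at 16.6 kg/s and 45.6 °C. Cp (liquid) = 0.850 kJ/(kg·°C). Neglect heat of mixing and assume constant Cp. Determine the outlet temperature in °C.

Adiabatic, steady state ⇒ Σ ṁᵢCp,ᵢ(T_out − Tᵢ) = 0
Σ ṁᵢCp,ᵢTᵢ = 16.3×0.850×7.40 + 15.7×0.850×-14.4 + 16.6×0.850×45.6 = 553.78
Σ ṁᵢCp,ᵢ = 16.3×0.850 + 15.7×0.850 + 16.6×0.850 = 41.31
T_out = 553.78 / 41.31 = 13.405 °C

T_out = 13.4 °C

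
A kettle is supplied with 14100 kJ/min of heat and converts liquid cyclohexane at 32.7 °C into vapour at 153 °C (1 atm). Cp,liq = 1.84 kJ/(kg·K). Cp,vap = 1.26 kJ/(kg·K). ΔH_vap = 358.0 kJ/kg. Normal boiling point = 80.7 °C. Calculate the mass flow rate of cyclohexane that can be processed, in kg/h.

ṁ = 1570 kg/h

Δh = 1.84×(80.7−32.7) + 358.0 + 1.26×(153−80.7) = 537.42 kJ/kg
Q = 14100 kJ/min = 235 kJ/s = 846000 kJ/h
ṁ = Q/Δh = 846000 / 537.42 = 1574.2 kg/h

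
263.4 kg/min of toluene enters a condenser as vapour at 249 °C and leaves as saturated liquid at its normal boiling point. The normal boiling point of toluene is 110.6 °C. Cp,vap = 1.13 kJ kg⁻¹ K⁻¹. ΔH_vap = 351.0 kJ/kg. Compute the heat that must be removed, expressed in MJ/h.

Q_c = 8020 MJ/h

vapour 249→110.6 °C: -156.39 kJ/kg
condensation at 110.6 °C: -351 kJ/kg
Δh = -156.39 + -351 = -507.39 kJ/kg
Q = ṁ·Δh = 263.4 kg/min × -507.39 kJ/kg = -133650 kJ/min
|Q| = 2227.5 kW = 8018.8 MJ/h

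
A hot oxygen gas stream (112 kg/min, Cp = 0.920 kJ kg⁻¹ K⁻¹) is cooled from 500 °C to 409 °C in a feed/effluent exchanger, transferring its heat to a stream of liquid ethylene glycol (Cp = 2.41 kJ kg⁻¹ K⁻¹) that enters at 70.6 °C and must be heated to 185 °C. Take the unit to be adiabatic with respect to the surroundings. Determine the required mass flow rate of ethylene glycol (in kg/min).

ṁ_c = 34.0 kg/min

Heat released by hot stream: Q = 112 × 0.920 × (500 − 409) = 9376.6 kJ/min
Energy balance on cold side (adiabatic exchanger): Q = ṁ_c·Cp_c·(T_c,out − T_c,in)
ṁ_c = 9376.6 / [2.41 × (185 − 70.6)] = 34.01 kg/min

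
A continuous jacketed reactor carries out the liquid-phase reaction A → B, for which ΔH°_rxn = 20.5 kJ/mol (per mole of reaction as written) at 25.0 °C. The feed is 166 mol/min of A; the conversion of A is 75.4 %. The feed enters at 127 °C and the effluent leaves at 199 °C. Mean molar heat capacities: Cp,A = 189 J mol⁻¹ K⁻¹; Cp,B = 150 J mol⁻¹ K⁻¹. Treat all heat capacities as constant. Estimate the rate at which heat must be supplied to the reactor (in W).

Q_in = 66300 W

Extent of reaction ξ = 0.754 × 166 = 125.16 mol/min
Reaction term: ξ·ΔH°_rxn = 125.16 × 20.5 = 2565.9 kJ/min
Sensible, feed 127→25 °C: -3200.1 kJ/min
Outlet flows (mol/min): A 40.836, B 125.16
Sensible, products 25→199 °C: 4609.7 kJ/min
Q = ΔH = 3975.4 kJ/min = 66.257 kW
Heat supplied = 66257 W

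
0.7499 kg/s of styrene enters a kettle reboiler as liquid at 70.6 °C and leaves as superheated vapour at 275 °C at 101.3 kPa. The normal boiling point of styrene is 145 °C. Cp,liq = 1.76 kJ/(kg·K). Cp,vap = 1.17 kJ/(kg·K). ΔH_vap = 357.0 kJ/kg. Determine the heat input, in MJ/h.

liquid 70.6→145 °C: 130.94 kJ/kg
vaporisation at 145 °C: 357 kJ/kg
vapour 145→275 °C: 152.1 kJ/kg
Δh = 130.94 + 357 + 152.1 = 640.04 kJ/kg
Q = ṁ·Δh = 0.7499 kg/s × 640.04 kJ/kg = 479.97 kJ/s
|Q| = 479.97 kW = 1727.9 MJ/h

Q = 1730 MJ/h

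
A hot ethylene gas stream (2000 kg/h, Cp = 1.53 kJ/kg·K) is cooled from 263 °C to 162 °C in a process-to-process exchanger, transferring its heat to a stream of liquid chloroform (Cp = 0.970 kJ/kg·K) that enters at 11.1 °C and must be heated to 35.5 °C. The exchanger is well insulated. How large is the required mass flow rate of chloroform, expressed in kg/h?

Heat released by hot stream: Q = 2000 × 1.53 × (263 − 162) = 309060 kJ/h
Energy balance on cold side (adiabatic exchanger): Q = ṁ_c·Cp_c·(T_c,out − T_c,in)
ṁ_c = 309060 / [0.970 × (35.5 − 11.1)] = 13058 kg/h

ṁ_c = 13100 kg/h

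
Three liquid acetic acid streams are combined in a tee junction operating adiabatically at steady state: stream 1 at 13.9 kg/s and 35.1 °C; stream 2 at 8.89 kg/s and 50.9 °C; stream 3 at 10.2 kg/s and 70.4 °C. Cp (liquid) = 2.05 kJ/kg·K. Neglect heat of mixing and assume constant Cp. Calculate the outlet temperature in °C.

Energy balance with Q = 0: Σ ṁᵢCp,ᵢ(T_out − Tᵢ) = 0
Σ ṁᵢCp,ᵢTᵢ = 13.9×2.05×35.1 + 8.89×2.05×50.9 + 10.2×2.05×70.4 = 3399.9
Σ ṁᵢCp,ᵢ = 13.9×2.05 + 8.89×2.05 + 10.2×2.05 = 67.629
T_out = 3399.9 / 67.629 = 50.272 °C

T_out = 50.3 °C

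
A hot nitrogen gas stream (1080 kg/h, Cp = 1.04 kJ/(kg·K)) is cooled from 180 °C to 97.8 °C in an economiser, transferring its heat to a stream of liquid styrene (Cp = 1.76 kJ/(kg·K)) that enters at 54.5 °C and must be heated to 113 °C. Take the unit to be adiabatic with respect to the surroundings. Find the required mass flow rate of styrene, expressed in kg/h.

Heat released by hot stream: Q = 1080 × 1.04 × (180 − 97.8) = 92327 kJ/h
Energy balance on cold side (adiabatic exchanger): Q = ṁ_c·Cp_c·(T_c,out − T_c,in)
ṁ_c = 92327 / [1.76 × (113 − 54.5)] = 896.73 kg/h

ṁ_c = 897 kg/h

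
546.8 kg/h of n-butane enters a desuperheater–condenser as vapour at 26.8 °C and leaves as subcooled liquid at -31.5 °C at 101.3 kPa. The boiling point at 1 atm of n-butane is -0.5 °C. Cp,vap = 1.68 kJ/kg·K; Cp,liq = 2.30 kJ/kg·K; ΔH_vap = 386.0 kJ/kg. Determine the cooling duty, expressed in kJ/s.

vapour 26.8→-0.5 °C: -45.864 kJ/kg
condensation at -0.5 °C: -386 kJ/kg
liquid -0.5→-31.5 °C: -71.3 kJ/kg
Δh = -45.864 + -386 + -71.3 = -503.16 kJ/kg
Q = ṁ·Δh = 546.8 kg/h × -503.16 kJ/kg = -275130 kJ/h
|Q| = 76.425 kW

Q_c = 76.4 kJ/s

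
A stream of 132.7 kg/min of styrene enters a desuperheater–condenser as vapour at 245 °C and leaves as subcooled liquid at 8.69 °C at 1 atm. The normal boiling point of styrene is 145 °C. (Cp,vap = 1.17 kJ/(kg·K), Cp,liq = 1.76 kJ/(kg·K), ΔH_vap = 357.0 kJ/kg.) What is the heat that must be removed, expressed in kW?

vapour 245→145 °C: -117 kJ/kg
condensation at 145 °C: -357 kJ/kg
liquid 145→8.69 °C: -239.91 kJ/kg
Δh = -117 + -357 + -239.91 = -713.91 kJ/kg
Q = ṁ·Δh = 132.7 kg/min × -713.91 kJ/kg = -94735 kJ/min
|Q| = 1578.9 kW

Q_c = 1580 kW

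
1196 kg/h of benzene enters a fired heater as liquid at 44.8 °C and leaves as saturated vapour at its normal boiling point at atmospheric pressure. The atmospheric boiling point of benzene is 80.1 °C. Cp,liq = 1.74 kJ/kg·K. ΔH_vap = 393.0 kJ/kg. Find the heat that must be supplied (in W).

Q = 151000 W

liquid 44.8→80.1 °C: 61.422 kJ/kg
vaporisation at 80.1 °C: 393 kJ/kg
Δh = 61.422 + 393 = 454.42 kJ/kg
Q = ṁ·Δh = 1196 kg/h × 454.42 kJ/kg = 543490 kJ/h
|Q| = 150.97 kW = 150970 W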